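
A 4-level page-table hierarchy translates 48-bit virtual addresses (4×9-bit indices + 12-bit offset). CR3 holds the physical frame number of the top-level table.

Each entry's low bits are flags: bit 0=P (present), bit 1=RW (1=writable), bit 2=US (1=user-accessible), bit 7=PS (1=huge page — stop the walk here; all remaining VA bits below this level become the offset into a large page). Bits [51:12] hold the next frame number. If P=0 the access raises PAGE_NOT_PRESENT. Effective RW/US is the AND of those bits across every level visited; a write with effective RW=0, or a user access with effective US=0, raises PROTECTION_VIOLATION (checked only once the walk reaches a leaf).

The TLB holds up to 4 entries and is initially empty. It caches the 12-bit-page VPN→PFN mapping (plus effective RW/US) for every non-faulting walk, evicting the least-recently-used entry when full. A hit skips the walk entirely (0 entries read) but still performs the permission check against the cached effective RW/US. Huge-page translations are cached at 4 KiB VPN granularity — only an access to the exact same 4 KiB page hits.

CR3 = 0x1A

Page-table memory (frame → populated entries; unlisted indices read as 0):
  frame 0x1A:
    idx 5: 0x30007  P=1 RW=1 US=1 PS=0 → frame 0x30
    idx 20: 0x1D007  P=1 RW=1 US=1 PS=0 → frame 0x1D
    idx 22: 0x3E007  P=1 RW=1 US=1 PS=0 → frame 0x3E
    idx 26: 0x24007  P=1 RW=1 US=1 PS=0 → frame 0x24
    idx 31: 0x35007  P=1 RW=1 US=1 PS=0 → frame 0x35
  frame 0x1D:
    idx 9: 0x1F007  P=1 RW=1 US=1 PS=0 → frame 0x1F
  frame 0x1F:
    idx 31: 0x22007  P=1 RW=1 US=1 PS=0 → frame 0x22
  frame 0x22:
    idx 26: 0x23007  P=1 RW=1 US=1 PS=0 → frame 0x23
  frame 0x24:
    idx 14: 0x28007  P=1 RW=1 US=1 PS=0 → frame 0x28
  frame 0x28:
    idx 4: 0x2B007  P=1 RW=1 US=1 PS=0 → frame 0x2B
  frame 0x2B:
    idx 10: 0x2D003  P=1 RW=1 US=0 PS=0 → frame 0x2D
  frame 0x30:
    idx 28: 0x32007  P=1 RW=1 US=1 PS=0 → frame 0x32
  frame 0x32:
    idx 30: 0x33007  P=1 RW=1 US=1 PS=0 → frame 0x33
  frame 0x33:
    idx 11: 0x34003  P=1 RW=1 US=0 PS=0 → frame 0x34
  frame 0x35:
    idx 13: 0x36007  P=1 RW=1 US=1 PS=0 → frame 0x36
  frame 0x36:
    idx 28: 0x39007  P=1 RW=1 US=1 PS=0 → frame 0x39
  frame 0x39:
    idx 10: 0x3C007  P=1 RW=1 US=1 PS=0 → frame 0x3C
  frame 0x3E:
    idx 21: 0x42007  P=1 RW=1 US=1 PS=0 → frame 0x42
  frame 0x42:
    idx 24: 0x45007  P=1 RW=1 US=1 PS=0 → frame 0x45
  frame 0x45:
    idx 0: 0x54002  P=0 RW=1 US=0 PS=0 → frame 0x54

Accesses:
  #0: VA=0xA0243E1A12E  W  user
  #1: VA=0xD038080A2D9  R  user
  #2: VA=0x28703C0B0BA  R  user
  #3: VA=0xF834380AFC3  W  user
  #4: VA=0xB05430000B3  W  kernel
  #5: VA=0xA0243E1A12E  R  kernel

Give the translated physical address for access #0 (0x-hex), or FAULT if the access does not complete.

Trace:
#0 VA=0xA0243E1A12E (w,user):
  lvl0: tbl 0x1A, slot 20 ⇒ 0x1D007 (P1/RW1/US1/PS0)
  lvl1: tbl 0x1D, slot 9 ⇒ 0x1F007 (P1/RW1/US1/PS0)
  lvl2: tbl 0x1F, slot 31 ⇒ 0x22007 (P1/RW1/US1/PS0)
  lvl3: tbl 0x22, slot 26 ⇒ 0x23007 (P1/RW1/US1/PS0)
  ⇒ phys 0x2312E  [4 reads]
#1 VA=0xD038080A2D9 (r,user):
  lvl0: tbl 0x1A, slot 26 ⇒ 0x24007 (P1/RW1/US1/PS0)
  lvl1: tbl 0x24, slot 14 ⇒ 0x28007 (P1/RW1/US1/PS0)
  lvl2: tbl 0x28, slot 4 ⇒ 0x2B007 (P1/RW1/US1/PS0)
  lvl3: tbl 0x2B, slot 10 ⇒ 0x2D003 (P1/RW1/US0/PS0)
  ⇒ fault: PROTECTION_VIOLATION  — 4 lookups
#2 VA=0x28703C0B0BA (r,user):
  lvl0: tbl 0x1A, slot 5 ⇒ 0x30007 (P1/RW1/US1/PS0)
  lvl1: tbl 0x30, slot 28 ⇒ 0x32007 (P1/RW1/US1/PS0)
  lvl2: tbl 0x32, slot 30 ⇒ 0x33007 (P1/RW1/US1/PS0)
  lvl3: tbl 0x33, slot 11 ⇒ 0x34003 (P1/RW1/US0/PS0)
  ⇒ fault: PROTECTION_VIOLATION  — 4 lookups
#3 VA=0xF834380AFC3 (w,user):
  lvl0: tbl 0x1A, slot 31 ⇒ 0x35007 (P1/RW1/US1/PS0)
  lvl1: tbl 0x35, slot 13 ⇒ 0x36007 (P1/RW1/US1/PS0)
  lvl2: tbl 0x36, slot 28 ⇒ 0x39007 (P1/RW1/US1/PS0)
  lvl3: tbl 0x39, slot 10 ⇒ 0x3C007 (P1/RW1/US1/PS0)
  ⇒ phys 0x3CFC3  [4 reads]
#4 VA=0xB05430000B3 (w,kernel):
  lvl0: tbl 0x1A, slot 22 ⇒ 0x3E007 (P1/RW1/US1/PS0)
  lvl1: tbl 0x3E, slot 21 ⇒ 0x42007 (P1/RW1/US1/PS0)
  lvl2: tbl 0x42, slot 24 ⇒ 0x45007 (P1/RW1/US1/PS0)
  lvl3: tbl 0x45, slot 0 ⇒ 0x54002 (P0/RW1/US0/PS0)
  ⇒ fault: PAGE_NOT_PRESENT  — 4 lookups
#5 VA=0xA0243E1A12E (r,kernel):
  TLB hit vpn=0xA0243E1A → PA=0x2312E

Access #0 PA: 0x2312E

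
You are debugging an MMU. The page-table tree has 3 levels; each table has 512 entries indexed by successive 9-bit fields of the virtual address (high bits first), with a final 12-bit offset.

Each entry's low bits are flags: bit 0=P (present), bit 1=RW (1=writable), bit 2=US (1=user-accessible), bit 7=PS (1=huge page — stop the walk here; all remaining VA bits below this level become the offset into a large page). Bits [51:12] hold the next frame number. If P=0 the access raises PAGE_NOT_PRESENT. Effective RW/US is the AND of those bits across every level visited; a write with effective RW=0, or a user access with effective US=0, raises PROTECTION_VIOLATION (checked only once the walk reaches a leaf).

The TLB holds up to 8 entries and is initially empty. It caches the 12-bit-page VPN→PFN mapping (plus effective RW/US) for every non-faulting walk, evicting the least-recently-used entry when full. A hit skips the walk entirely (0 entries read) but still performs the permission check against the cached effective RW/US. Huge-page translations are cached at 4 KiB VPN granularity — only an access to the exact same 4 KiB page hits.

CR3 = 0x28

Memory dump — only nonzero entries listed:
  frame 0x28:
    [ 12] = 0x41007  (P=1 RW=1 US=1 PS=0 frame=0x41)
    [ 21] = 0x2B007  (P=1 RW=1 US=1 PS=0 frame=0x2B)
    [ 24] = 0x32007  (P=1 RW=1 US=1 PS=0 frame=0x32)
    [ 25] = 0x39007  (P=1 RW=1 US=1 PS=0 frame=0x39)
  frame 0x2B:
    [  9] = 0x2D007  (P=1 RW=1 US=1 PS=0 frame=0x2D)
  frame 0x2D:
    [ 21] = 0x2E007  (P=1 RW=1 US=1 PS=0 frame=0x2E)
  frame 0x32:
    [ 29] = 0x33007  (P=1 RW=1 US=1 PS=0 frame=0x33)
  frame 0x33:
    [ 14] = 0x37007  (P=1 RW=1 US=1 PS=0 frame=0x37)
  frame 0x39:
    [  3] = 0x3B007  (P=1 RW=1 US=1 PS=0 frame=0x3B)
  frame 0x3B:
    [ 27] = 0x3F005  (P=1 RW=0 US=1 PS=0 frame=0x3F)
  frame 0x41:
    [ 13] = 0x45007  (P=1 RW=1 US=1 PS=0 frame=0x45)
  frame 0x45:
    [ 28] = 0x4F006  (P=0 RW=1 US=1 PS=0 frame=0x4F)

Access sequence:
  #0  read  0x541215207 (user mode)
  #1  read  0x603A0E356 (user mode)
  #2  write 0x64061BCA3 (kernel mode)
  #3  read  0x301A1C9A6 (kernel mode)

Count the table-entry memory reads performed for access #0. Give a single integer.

Per-access translation:
#0 VA=0x541215207 (r,user):
  L0: frame=0x28 idx=21 entry=0x2B007 [P=1 RW=1 US=1 PS=0]
  L1: frame=0x2B idx=9 entry=0x2D007 [P=1 RW=1 US=1 PS=0]
  L2: frame=0x2D idx=21 entry=0x2E007 [P=1 RW=1 US=1 PS=0]
  → PA=0x2E207  (3 entries read)
#1 VA=0x603A0E356 (r,user):
  L0: frame=0x28 idx=24 entry=0x32007 [P=1 RW=1 US=1 PS=0]
  L1: frame=0x32 idx=29 entry=0x33007 [P=1 RW=1 US=1 PS=0]
  L2: frame=0x33 idx=14 entry=0x37007 [P=1 RW=1 US=1 PS=0]
  → PA=0x37356  (3 entries read)
#2 VA=0x64061BCA3 (w,kernel):
  L0: frame=0x28 idx=25 entry=0x39007 [P=1 RW=1 US=1 PS=0]
  L1: frame=0x39 idx=3 entry=0x3B007 [P=1 RW=1 US=1 PS=0]
  L2: frame=0x3B idx=27 entry=0x3F005 [P=1 RW=0 US=1 PS=0]
  ⇒ fault: PROTECTION_VIOLATION  — 3 lookups
#3 VA=0x301A1C9A6 (r,kernel):
  L0: frame=0x28 idx=12 entry=0x41007 [P=1 RW=1 US=1 PS=0]
  L1: frame=0x41 idx=13 entry=0x45007 [P=1 RW=1 US=1 PS=0]
  L2: frame=0x45 idx=28 entry=0x4F006 [P=0 RW=1 US=1 PS=0]
  ⇒ fault: PAGE_NOT_PRESENT  — 3 lookups

Entries read for #0: 3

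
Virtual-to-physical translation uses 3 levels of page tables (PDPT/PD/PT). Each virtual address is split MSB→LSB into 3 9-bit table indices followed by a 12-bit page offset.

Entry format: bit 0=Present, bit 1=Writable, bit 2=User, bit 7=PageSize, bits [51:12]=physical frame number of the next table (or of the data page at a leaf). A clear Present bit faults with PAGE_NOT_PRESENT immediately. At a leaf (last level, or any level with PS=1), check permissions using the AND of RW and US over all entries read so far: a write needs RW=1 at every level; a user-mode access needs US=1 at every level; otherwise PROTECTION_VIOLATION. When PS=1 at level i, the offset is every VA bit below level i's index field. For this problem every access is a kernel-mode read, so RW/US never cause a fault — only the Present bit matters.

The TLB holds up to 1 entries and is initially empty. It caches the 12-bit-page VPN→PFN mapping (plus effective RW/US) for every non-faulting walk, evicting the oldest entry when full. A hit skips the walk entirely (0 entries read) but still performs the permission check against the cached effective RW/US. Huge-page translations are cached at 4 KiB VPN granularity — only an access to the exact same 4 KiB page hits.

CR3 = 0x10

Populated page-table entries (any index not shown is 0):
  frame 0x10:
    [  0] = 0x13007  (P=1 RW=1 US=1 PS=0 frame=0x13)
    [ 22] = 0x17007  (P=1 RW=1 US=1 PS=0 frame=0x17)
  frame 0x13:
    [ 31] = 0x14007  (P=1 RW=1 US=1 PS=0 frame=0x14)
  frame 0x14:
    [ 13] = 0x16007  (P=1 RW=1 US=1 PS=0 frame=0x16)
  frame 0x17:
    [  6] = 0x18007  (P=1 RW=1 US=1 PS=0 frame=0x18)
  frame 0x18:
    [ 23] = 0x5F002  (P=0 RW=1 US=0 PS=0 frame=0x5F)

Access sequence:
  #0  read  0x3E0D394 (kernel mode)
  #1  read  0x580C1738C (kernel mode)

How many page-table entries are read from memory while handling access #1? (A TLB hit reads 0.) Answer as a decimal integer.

Trace:
#0 VA=0x3E0D394 (r,kernel):
  L0: frame=0x10 idx=0 entry=0x13007 [P=1 RW=1 US=1 PS=0]
  L1: frame=0x13 idx=31 entry=0x14007 [P=1 RW=1 US=1 PS=0]
  L2: frame=0x14 idx=13 entry=0x16007 [P=1 RW=1 US=1 PS=0]
  ⇒ phys 0x16394  [3 reads]
#1 VA=0x580C1738C (r,kernel):
  L0: frame=0x10 idx=22 entry=0x17007 [P=1 RW=1 US=1 PS=0]
  L1: frame=0x17 idx=6 entry=0x18007 [P=1 RW=1 US=1 PS=0]
  L2: frame=0x18 idx=23 entry=0x5F002 [P=0 RW=1 US=0 PS=0]
  ✗ PAGE_NOT_PRESENT  [3 reads]

Entries read for #1: 3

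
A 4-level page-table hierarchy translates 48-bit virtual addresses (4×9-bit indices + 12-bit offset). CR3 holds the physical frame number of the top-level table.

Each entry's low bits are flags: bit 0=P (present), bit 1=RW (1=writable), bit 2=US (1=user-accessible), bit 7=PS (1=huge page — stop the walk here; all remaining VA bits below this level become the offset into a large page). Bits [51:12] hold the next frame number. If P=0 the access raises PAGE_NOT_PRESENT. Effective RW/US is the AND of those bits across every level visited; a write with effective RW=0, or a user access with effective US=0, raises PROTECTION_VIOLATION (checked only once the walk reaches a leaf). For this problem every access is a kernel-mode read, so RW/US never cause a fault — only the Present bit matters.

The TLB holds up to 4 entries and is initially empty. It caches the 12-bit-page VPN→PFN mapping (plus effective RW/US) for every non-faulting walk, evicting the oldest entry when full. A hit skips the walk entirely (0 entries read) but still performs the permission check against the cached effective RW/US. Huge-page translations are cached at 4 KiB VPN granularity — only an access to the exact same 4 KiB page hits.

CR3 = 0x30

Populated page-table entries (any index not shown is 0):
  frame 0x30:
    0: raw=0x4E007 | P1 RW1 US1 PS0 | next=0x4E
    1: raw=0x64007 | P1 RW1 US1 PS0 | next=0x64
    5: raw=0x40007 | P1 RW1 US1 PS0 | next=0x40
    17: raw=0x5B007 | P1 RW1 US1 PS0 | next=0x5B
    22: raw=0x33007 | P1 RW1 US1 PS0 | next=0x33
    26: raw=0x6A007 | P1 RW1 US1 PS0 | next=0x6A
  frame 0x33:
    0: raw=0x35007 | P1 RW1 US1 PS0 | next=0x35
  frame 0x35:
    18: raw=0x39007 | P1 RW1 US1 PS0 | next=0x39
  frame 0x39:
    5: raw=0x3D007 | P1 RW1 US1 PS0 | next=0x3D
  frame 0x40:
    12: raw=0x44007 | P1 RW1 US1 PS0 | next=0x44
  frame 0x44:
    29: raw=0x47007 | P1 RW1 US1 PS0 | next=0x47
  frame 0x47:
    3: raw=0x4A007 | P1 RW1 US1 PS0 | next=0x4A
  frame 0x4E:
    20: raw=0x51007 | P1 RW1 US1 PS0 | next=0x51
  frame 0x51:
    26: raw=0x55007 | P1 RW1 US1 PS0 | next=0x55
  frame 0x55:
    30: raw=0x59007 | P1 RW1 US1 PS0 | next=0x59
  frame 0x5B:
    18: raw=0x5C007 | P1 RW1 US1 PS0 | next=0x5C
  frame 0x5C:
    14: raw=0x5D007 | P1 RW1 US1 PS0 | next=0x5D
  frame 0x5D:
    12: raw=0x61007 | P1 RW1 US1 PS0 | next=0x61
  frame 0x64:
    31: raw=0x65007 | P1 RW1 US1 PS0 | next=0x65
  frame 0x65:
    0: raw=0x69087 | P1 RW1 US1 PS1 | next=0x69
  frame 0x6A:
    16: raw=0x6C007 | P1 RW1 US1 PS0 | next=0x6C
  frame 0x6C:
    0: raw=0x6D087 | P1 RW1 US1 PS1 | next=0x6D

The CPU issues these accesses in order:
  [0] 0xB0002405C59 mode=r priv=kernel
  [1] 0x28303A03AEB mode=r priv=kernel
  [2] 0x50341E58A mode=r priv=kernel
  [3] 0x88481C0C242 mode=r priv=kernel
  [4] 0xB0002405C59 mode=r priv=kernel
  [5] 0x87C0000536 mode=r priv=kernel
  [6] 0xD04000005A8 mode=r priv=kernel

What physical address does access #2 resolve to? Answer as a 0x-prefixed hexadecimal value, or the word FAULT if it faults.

Trace:
#0 VA=0xB0002405C59 (r,kernel):
  lvl0: tbl 0x30, slot 22 ⇒ 0x33007 (P1/RW1/US1/PS0)
  lvl1: tbl 0x33, slot 0 ⇒ 0x35007 (P1/RW1/US1/PS0)
  lvl2: tbl 0x35, slot 18 ⇒ 0x39007 (P1/RW1/US1/PS0)
  lvl3: tbl 0x39, slot 5 ⇒ 0x3D007 (P1/RW1/US1/PS0)
  ✓ 0x3DC59  — 4 lookups
#1 VA=0x28303A03AEB (r,kernel):
  lvl0: tbl 0x30, slot 5 ⇒ 0x40007 (P1/RW1/US1/PS0)
  lvl1: tbl 0x40, slot 12 ⇒ 0x44007 (P1/RW1/US1/PS0)
  lvl2: tbl 0x44, slot 29 ⇒ 0x47007 (P1/RW1/US1/PS0)
  lvl3: tbl 0x47, slot 3 ⇒ 0x4A007 (P1/RW1/US1/PS0)
  ✓ 0x4AAEB  — 4 lookups
#2 VA=0x50341E58A (r,kernel):
  lvl0: tbl 0x30, slot 0 ⇒ 0x4E007 (P1/RW1/US1/PS0)
  lvl1: tbl 0x4E, slot 20 ⇒ 0x51007 (P1/RW1/US1/PS0)
  lvl2: tbl 0x51, slot 26 ⇒ 0x55007 (P1/RW1/US1/PS0)
  lvl3: tbl 0x55, slot 30 ⇒ 0x59007 (P1/RW1/US1/PS0)
  ✓ 0x5958A  — 4 lookups
#3 VA=0x88481C0C242 (r,kernel):
  lvl0: tbl 0x30, slot 17 ⇒ 0x5B007 (P1/RW1/US1/PS0)
  lvl1: tbl 0x5B, slot 18 ⇒ 0x5C007 (P1/RW1/US1/PS0)
  lvl2: tbl 0x5C, slot 14 ⇒ 0x5D007 (P1/RW1/US1/PS0)
  lvl3: tbl 0x5D, slot 12 ⇒ 0x61007 (P1/RW1/US1/PS0)
  ✓ 0x61242  — 4 lookups
#4 VA=0xB0002405C59 (r,kernel):
  TLB hit vpn=0xB0002405 → PA=0x3DC59
#5 VA=0x87C0000536 (r,kernel):
  lvl0: tbl 0x30, slot 1 ⇒ 0x64007 (P1/RW1/US1/PS0)
  lvl1: tbl 0x64, slot 31 ⇒ 0x65007 (P1/RW1/US1/PS0)
  lvl2: tbl 0x65, slot 0 ⇒ 0x69087 (P1/RW1/US1/PS1)
  ✓ 0x69536 (huge @L2)  — 3 lookups
#6 VA=0xD04000005A8 (r,kernel):
  lvl0: tbl 0x30, slot 26 ⇒ 0x6A007 (P1/RW1/US1/PS0)
  lvl1: tbl 0x6A, slot 16 ⇒ 0x6C007 (P1/RW1/US1/PS0)
  lvl2: tbl 0x6C, slot 0 ⇒ 0x6D087 (P1/RW1/US1/PS1)
  ✓ 0x6D5A8 (huge @L2)  — 3 lookups

Access #2 PA: 0x5958A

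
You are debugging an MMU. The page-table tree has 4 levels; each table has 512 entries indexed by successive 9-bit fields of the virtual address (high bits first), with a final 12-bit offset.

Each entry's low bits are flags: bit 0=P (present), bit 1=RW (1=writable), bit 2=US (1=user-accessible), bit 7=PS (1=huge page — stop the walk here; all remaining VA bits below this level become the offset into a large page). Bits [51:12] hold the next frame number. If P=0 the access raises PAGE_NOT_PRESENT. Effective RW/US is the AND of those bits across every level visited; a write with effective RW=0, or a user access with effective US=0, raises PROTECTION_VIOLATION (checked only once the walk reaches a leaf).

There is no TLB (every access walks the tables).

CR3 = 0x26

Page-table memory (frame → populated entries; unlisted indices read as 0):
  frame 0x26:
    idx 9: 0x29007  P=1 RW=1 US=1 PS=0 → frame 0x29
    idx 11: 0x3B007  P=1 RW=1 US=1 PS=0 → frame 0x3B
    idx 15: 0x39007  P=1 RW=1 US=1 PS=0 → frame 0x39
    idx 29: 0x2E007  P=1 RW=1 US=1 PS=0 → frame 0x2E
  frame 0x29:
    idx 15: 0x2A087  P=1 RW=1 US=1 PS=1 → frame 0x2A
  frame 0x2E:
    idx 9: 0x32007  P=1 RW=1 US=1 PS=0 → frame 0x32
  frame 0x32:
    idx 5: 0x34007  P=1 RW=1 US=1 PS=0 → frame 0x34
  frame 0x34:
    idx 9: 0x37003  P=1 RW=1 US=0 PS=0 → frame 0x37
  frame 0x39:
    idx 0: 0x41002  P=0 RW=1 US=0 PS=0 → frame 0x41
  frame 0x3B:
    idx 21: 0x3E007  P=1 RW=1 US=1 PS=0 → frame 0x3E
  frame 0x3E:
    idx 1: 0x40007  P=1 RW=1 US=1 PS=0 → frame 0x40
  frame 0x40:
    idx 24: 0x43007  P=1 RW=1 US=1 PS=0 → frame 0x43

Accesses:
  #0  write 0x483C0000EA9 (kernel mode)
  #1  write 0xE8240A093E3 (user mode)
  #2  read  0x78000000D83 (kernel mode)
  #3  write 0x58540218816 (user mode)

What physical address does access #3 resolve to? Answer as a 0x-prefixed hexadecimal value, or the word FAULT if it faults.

Trace:
#0 VA=0x483C0000EA9 (w,kernel):
  [0] read 0x26 idx=9: raw=0x29007 flags P=1 W=1 U=1 S=0
  [1] read 0x29 idx=15: raw=0x2A087 flags P=1 W=1 U=1 S=1
  ✓ 0x2AEA9 (huge @L1)  — 2 lookups
#1 VA=0xE8240A093E3 (w,user):
  [0] read 0x26 idx=29: raw=0x2E007 flags P=1 W=1 U=1 S=0
  [1] read 0x2E idx=9: raw=0x32007 flags P=1 W=1 U=1 S=0
  [2] read 0x32 idx=5: raw=0x34007 flags P=1 W=1 U=1 S=0
  [3] read 0x34 idx=9: raw=0x37003 flags P=1 W=1 U=0 S=0
  → PROTECTION_VIOLATION  (4 entries read)
#2 VA=0x78000000D83 (r,kernel):
  [0] read 0x26 idx=15: raw=0x39007 flags P=1 W=1 U=1 S=0
  [1] read 0x39 idx=0: raw=0x41002 flags P=0 W=1 U=0 S=0
  → PAGE_NOT_PRESENT  (2 entries read)
#3 VA=0x58540218816 (w,user):
  [0] read 0x26 idx=11: raw=0x3B007 flags P=1 W=1 U=1 S=0
  [1] read 0x3B idx=21: raw=0x3E007 flags P=1 W=1 U=1 S=0
  [2] read 0x3E idx=1: raw=0x40007 flags P=1 W=1 U=1 S=0
  [3] read 0x40 idx=24: raw=0x43007 flags P=1 W=1 U=1 S=0
  ✓ 0x43816  — 4 lookups

Access #3 PA: 0x43816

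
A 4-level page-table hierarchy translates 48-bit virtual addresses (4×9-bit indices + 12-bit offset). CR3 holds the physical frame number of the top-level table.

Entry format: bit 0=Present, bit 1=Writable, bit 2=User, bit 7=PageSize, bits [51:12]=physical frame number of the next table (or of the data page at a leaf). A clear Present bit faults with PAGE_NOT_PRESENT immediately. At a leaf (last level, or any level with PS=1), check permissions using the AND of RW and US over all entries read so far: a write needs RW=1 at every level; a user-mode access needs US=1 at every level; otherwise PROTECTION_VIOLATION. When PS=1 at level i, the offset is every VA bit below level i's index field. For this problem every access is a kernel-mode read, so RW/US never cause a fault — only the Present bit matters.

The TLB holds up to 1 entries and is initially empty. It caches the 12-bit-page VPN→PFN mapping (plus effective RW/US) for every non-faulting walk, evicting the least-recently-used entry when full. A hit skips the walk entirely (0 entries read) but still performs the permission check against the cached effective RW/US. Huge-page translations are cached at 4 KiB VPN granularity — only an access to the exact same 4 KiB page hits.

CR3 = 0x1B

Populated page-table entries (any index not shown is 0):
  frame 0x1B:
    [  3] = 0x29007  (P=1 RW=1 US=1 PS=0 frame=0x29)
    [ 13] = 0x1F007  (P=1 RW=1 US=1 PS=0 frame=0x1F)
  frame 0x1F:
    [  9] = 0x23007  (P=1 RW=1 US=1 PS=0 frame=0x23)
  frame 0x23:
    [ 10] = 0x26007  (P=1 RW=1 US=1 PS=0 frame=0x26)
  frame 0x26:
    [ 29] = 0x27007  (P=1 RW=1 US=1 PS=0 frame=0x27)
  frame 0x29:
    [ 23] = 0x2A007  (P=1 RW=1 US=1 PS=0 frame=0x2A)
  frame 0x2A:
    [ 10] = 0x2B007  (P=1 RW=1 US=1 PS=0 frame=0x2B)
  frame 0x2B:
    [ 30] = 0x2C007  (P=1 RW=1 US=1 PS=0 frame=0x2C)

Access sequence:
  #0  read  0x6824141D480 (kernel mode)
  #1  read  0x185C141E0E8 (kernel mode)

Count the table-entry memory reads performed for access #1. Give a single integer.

Walk each access:
#0 VA=0x6824141D480 (r,kernel):
  lvl0: tbl 0x1B, slot 13 ⇒ 0x1F007 (P1/RW1/US1/PS0)
  lvl1: tbl 0x1F, slot 9 ⇒ 0x23007 (P1/RW1/US1/PS0)
  lvl2: tbl 0x23, slot 10 ⇒ 0x26007 (P1/RW1/US1/PS0)
  lvl3: tbl 0x26, slot 29 ⇒ 0x27007 (P1/RW1/US1/PS0)
  ✓ 0x27480  — 4 lookups
#1 VA=0x185C141E0E8 (r,kernel):
  lvl0: tbl 0x1B, slot 3 ⇒ 0x29007 (P1/RW1/US1/PS0)
  lvl1: tbl 0x29, slot 23 ⇒ 0x2A007 (P1/RW1/US1/PS0)
  lvl2: tbl 0x2A, slot 10 ⇒ 0x2B007 (P1/RW1/US1/PS0)
  lvl3: tbl 0x2B, slot 30 ⇒ 0x2C007 (P1/RW1/US1/PS0)
  ✓ 0x2C0E8  — 4 lookups

Entries read for #1: 4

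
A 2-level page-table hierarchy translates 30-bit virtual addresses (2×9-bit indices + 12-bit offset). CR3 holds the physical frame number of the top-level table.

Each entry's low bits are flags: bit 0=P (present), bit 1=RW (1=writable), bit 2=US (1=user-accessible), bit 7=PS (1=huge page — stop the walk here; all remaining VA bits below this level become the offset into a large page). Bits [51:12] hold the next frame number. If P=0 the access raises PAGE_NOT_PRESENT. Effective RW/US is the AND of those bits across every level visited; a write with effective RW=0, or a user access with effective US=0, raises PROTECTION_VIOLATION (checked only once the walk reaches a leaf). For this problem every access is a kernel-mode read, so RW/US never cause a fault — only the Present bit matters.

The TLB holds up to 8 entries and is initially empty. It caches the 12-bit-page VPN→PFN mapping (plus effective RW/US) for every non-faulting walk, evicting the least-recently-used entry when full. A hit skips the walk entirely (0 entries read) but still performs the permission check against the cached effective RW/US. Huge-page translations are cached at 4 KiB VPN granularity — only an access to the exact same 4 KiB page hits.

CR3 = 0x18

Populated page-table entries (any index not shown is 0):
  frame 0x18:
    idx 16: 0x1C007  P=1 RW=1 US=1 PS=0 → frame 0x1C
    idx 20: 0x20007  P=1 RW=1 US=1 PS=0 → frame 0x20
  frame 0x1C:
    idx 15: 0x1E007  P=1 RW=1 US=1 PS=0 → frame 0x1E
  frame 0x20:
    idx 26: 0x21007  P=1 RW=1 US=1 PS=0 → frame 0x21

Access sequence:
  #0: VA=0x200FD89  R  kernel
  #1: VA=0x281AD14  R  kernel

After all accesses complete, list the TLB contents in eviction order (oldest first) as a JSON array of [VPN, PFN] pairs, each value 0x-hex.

Trace:
#0 VA=0x200FD89 (r,kernel):
  L0: frame=0x18 idx=16 entry=0x1C007 [P=1 RW=1 US=1 PS=0]
  L1: frame=0x1C idx=15 entry=0x1E007 [P=1 RW=1 US=1 PS=0]
  ✓ 0x1ED89  — 2 lookups
#1 VA=0x281AD14 (r,kernel):
  L0: frame=0x18 idx=20 entry=0x20007 [P=1 RW=1 US=1 PS=0]
  L1: frame=0x20 idx=26 entry=0x21007 [P=1 RW=1 US=1 PS=0]
  ✓ 0x21D14  — 2 lookups

TLB: [["0x200F", "0x1E"], ["0x281A", "0x21"]]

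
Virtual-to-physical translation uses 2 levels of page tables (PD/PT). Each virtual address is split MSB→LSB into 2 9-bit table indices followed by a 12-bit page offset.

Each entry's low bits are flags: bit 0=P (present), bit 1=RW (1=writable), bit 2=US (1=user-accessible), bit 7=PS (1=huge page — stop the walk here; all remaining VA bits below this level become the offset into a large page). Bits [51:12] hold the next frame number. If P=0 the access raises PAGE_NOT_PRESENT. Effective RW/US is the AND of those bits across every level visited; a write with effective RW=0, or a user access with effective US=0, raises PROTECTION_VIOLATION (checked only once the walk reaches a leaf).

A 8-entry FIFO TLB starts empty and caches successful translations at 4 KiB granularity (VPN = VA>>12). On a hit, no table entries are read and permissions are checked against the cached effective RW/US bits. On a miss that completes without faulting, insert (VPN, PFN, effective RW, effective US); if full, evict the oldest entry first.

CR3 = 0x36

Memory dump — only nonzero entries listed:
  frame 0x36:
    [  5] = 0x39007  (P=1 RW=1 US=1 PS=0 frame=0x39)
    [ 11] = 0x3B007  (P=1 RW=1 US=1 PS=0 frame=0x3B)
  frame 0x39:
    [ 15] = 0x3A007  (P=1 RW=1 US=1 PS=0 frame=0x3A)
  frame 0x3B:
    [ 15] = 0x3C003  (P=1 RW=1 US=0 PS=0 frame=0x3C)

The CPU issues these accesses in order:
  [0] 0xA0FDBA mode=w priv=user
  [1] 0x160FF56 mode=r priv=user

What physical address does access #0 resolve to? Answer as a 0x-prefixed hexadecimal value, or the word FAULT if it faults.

Trace:
#0 VA=0xA0FDBA (w,user):
  L0 @0x36[5] → 0x39007  P=1,RW=1,US=1,PS=0
  L1 @0x39[15] → 0x3A007  P=1,RW=1,US=1,PS=0
  → PA=0x3ADBA  (2 entries read)
#1 VA=0x160FF56 (r,user):
  L0 @0x36[11] → 0x3B007  P=1,RW=1,US=1,PS=0
  L1 @0x3B[15] → 0x3C003  P=1,RW=1,US=0,PS=0
  ✗ PROTECTION_VIOLATION  [2 reads]

Access #0 PA: 0x3ADBA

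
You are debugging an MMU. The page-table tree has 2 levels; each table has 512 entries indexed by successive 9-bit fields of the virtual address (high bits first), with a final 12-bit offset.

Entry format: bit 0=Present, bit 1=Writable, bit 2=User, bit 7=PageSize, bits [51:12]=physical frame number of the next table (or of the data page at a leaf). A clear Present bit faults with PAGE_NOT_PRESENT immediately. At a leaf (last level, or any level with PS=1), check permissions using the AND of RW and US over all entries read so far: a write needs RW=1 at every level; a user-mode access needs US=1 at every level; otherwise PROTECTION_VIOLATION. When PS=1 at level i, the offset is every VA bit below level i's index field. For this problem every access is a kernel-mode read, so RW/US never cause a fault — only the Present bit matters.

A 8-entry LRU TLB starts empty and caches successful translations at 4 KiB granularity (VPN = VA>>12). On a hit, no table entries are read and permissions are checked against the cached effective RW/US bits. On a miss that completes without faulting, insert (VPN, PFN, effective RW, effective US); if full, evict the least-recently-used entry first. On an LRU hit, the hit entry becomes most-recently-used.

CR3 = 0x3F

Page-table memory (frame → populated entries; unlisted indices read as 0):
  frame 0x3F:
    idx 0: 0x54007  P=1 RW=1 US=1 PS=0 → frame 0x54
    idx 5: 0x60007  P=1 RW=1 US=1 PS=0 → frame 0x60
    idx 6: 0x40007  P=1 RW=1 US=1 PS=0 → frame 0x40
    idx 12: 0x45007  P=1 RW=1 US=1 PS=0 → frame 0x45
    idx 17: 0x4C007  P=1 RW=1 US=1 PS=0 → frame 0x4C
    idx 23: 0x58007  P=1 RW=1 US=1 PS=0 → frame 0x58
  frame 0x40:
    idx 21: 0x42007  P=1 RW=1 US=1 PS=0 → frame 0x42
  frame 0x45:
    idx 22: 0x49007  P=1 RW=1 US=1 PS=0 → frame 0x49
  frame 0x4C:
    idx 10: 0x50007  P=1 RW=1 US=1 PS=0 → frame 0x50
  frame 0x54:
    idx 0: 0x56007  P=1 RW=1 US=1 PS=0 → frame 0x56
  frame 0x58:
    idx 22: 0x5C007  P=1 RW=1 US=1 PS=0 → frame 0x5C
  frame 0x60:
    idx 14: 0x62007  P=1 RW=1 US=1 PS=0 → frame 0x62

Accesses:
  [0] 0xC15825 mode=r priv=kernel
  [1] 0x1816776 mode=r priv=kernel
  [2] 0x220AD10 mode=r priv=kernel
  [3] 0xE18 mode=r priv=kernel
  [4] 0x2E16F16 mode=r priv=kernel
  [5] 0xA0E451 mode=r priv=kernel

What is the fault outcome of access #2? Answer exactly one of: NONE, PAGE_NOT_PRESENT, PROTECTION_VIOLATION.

Walk each access:
#0 VA=0xC15825 (r,kernel):
  L0: frame=0x3F idx=6 entry=0x40007 [P=1 RW=1 US=1 PS=0]
  L1: frame=0x40 idx=21 entry=0x42007 [P=1 RW=1 US=1 PS=0]
  ✓ 0x42825  — 2 lookups
#1 VA=0x1816776 (r,kernel):
  L0: frame=0x3F idx=12 entry=0x45007 [P=1 RW=1 US=1 PS=0]
  L1: frame=0x45 idx=22 entry=0x49007 [P=1 RW=1 US=1 PS=0]
  ✓ 0x49776  — 2 lookups
#2 VA=0x220AD10 (r,kernel):
  L0: frame=0x3F idx=17 entry=0x4C007 [P=1 RW=1 US=1 PS=0]
  L1: frame=0x4C idx=10 entry=0x50007 [P=1 RW=1 US=1 PS=0]
  ✓ 0x50D10  — 2 lookups
#3 VA=0xE18 (r,kernel):
  L0: frame=0x3F idx=0 entry=0x54007 [P=1 RW=1 US=1 PS=0]
  L1: frame=0x54 idx=0 entry=0x56007 [P=1 RW=1 US=1 PS=0]
  ✓ 0x56E18  — 2 lookups
#4 VA=0x2E16F16 (r,kernel):
  L0: frame=0x3F idx=23 entry=0x58007 [P=1 RW=1 US=1 PS=0]
  L1: frame=0x58 idx=22 entry=0x5C007 [P=1 RW=1 US=1 PS=0]
  ✓ 0x5CF16  — 2 lookups
#5 VA=0xA0E451 (r,kernel):
  L0: frame=0x3F idx=5 entry=0x60007 [P=1 RW=1 US=1 PS=0]
  L1: frame=0x60 idx=14 entry=0x62007 [P=1 RW=1 US=1 PS=0]
  ✓ 0x62451  — 2 lookups

Access #2 fault: NONE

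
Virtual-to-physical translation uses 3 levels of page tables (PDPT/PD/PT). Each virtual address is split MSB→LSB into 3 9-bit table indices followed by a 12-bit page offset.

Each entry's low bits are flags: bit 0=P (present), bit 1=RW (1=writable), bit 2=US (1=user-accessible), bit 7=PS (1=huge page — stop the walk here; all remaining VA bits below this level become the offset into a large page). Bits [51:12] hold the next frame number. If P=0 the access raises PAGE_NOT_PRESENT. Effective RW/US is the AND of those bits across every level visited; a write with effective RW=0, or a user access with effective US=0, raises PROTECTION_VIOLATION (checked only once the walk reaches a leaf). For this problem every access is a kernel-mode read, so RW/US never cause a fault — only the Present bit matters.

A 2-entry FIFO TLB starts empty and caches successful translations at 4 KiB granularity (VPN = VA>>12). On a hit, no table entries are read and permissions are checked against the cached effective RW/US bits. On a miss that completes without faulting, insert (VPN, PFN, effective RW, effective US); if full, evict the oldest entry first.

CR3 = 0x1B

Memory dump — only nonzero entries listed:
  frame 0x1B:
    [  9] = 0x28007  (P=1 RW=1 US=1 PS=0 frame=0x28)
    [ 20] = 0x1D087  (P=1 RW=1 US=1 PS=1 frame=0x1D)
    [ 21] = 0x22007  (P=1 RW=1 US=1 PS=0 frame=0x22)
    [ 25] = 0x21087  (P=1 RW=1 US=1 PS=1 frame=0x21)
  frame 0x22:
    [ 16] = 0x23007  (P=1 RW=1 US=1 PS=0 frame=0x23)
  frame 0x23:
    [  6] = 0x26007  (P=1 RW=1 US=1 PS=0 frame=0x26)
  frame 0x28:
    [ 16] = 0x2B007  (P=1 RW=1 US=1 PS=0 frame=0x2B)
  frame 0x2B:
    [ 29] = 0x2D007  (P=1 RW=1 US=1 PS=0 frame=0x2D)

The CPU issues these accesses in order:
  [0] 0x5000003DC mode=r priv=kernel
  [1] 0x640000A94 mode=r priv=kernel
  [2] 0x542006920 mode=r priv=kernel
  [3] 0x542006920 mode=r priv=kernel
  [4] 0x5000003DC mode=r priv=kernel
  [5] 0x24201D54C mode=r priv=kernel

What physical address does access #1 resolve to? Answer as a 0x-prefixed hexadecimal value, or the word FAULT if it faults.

Per-access translation:
#0 VA=0x5000003DC (r,kernel):
  lvl0: tbl 0x1B, slot 20 ⇒ 0x1D087 (P1/RW1/US1/PS1)
  ⇒ phys 0x1D3DC (huge @L0)  [1 reads]
#1 VA=0x640000A94 (r,kernel):
  lvl0: tbl 0x1B, slot 25 ⇒ 0x21087 (P1/RW1/US1/PS1)
  ⇒ phys 0x21A94 (huge @L0)  [1 reads]
#2 VA=0x542006920 (r,kernel):
  lvl0: tbl 0x1B, slot 21 ⇒ 0x22007 (P1/RW1/US1/PS0)
  lvl1: tbl 0x22, slot 16 ⇒ 0x23007 (P1/RW1/US1/PS0)
  lvl2: tbl 0x23, slot 6 ⇒ 0x26007 (P1/RW1/US1/PS0)
  ⇒ phys 0x26920  [3 reads]
#3 VA=0x542006920 (r,kernel):
  TLB hit vpn=0x542006 → PA=0x26920
#4 VA=0x5000003DC (r,kernel):
  lvl0: tbl 0x1B, slot 20 ⇒ 0x1D087 (P1/RW1/US1/PS1)
  ⇒ phys 0x1D3DC (huge @L0)  [1 reads]
#5 VA=0x24201D54C (r,kernel):
  lvl0: tbl 0x1B, slot 9 ⇒ 0x28007 (P1/RW1/US1/PS0)
  lvl1: tbl 0x28, slot 16 ⇒ 0x2B007 (P1/RW1/US1/PS0)
  lvl2: tbl 0x2B, slot 29 ⇒ 0x2D007 (P1/RW1/US1/PS0)
  ⇒ phys 0x2D54C  [3 reads]

Access #1 PA: 0x21A94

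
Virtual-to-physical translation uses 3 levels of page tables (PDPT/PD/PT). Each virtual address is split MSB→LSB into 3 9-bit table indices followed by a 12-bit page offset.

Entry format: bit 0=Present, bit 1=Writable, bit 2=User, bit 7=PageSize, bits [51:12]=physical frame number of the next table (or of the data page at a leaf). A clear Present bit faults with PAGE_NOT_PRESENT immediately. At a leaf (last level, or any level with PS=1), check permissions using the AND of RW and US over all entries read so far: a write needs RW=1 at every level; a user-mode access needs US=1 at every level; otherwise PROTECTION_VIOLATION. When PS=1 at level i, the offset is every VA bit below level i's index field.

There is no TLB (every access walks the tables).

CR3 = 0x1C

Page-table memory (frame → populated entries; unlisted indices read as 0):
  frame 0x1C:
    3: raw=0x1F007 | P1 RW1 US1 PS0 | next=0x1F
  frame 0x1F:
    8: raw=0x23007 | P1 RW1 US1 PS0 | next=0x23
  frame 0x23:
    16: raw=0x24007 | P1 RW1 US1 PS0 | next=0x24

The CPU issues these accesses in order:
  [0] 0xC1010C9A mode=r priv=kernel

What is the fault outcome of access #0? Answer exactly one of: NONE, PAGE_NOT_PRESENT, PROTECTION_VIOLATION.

Trace:
#0 VA=0xC1010C9A (r,kernel):
  lvl0: tbl 0x1C, slot 3 ⇒ 0x1F007 (P1/RW1/US1/PS0)
  lvl1: tbl 0x1F, slot 8 ⇒ 0x23007 (P1/RW1/US1/PS0)
  lvl2: tbl 0x23, slot 16 ⇒ 0x24007 (P1/RW1/US1/PS0)
  → PA=0x24C9A  (3 entries read)

Access #0 fault: NONE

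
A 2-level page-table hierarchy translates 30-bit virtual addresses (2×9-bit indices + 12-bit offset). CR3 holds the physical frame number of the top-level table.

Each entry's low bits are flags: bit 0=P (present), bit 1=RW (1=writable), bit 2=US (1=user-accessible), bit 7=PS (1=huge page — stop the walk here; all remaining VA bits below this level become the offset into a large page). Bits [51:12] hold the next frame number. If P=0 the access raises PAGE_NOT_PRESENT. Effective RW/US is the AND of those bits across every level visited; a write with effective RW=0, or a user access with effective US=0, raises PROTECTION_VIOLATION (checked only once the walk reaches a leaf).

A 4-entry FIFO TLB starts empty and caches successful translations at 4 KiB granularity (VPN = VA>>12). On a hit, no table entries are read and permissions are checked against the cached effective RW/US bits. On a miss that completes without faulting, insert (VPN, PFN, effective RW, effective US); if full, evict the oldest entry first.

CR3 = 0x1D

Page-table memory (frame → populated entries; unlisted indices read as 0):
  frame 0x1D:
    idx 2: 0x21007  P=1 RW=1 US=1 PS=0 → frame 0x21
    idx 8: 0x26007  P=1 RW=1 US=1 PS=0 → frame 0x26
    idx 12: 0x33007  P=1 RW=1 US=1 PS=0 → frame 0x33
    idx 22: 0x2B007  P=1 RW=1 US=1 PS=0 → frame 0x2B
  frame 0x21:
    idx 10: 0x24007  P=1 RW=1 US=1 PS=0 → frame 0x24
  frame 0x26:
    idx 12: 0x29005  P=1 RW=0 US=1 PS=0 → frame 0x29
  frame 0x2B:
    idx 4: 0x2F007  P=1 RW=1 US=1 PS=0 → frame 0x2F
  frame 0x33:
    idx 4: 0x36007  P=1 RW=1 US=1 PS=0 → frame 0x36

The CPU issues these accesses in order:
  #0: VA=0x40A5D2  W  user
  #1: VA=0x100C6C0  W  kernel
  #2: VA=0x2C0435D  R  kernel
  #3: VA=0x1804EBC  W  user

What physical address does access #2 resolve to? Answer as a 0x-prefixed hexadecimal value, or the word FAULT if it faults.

Trace:
#0 VA=0x40A5D2 (w,user):
  L0: frame=0x1D idx=2 entry=0x21007 [P=1 RW=1 US=1 PS=0]
  L1: frame=0x21 idx=10 entry=0x24007 [P=1 RW=1 US=1 PS=0]
  ⇒ phys 0x245D2  [2 reads]
#1 VA=0x100C6C0 (w,kernel):
  L0: frame=0x1D idx=8 entry=0x26007 [P=1 RW=1 US=1 PS=0]
  L1: frame=0x26 idx=12 entry=0x29005 [P=1 RW=0 US=1 PS=0]
  ✗ PROTECTION_VIOLATION  [2 reads]
#2 VA=0x2C0435D (r,kernel):
  L0: frame=0x1D idx=22 entry=0x2B007 [P=1 RW=1 US=1 PS=0]
  L1: frame=0x2B idx=4 entry=0x2F007 [P=1 RW=1 US=1 PS=0]
  ⇒ phys 0x2F35D  [2 reads]
#3 VA=0x1804EBC (w,user):
  L0: frame=0x1D idx=12 entry=0x33007 [P=1 RW=1 US=1 PS=0]
  L1: frame=0x33 idx=4 entry=0x36007 [P=1 RW=1 US=1 PS=0]
  ⇒ phys 0x36EBC  [2 reads]

Access #2 PA: 0x2F35D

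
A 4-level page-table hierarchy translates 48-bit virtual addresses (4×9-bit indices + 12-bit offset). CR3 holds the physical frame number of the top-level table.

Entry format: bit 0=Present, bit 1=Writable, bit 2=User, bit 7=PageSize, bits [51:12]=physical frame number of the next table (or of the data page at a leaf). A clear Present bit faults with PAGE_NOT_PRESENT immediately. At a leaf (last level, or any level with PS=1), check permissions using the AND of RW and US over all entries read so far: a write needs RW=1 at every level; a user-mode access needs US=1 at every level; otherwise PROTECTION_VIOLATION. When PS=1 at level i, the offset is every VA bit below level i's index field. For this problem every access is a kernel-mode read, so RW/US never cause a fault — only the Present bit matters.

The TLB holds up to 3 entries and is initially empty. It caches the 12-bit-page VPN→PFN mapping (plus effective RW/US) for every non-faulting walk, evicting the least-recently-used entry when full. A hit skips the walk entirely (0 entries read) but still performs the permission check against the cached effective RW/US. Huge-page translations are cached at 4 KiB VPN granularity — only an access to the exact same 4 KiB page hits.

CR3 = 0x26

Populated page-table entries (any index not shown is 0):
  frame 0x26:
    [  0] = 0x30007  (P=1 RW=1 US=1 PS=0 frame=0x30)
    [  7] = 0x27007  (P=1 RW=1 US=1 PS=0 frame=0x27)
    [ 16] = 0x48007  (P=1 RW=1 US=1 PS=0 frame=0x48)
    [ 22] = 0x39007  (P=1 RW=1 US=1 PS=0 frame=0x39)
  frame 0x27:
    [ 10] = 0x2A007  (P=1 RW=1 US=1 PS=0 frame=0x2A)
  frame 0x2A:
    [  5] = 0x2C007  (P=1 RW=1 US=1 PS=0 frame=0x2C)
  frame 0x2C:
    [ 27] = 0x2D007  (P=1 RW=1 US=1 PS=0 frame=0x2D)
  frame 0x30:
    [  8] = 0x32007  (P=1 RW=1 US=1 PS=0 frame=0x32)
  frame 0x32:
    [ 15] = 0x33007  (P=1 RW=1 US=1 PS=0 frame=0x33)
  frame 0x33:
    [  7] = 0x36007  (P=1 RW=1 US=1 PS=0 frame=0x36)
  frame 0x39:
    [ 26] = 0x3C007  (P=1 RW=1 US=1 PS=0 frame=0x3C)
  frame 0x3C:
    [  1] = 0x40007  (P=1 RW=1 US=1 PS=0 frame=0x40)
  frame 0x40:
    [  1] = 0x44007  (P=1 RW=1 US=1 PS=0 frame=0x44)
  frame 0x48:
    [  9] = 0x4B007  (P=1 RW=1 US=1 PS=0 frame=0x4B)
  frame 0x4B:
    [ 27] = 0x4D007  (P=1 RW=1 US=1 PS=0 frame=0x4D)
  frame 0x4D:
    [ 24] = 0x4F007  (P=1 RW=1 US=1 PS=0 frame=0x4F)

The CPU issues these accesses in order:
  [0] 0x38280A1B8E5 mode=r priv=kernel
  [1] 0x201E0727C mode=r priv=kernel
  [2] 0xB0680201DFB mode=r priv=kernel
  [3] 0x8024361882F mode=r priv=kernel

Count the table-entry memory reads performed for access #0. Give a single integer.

Walk each access:
#0 VA=0x38280A1B8E5 (r,kernel):
  L0 @0x26[7] → 0x27007  P=1,RW=1,US=1,PS=0
  L1 @0x27[10] → 0x2A007  P=1,RW=1,US=1,PS=0
  L2 @0x2A[5] → 0x2C007  P=1,RW=1,US=1,PS=0
  L3 @0x2C[27] → 0x2D007  P=1,RW=1,US=1,PS=0
  ⇒ phys 0x2D8E5  [4 reads]
#1 VA=0x201E0727C (r,kernel):
  L0 @0x26[0] → 0x30007  P=1,RW=1,US=1,PS=0
  L1 @0x30[8] → 0x32007  P=1,RW=1,US=1,PS=0
  L2 @0x32[15] → 0x33007  P=1,RW=1,US=1,PS=0
  L3 @0x33[7] → 0x36007  P=1,RW=1,US=1,PS=0
  ⇒ phys 0x3627C  [4 reads]
#2 VA=0xB0680201DFB (r,kernel):
  L0 @0x26[22] → 0x39007  P=1,RW=1,US=1,PS=0
  L1 @0x39[26] → 0x3C007  P=1,RW=1,US=1,PS=0
  L2 @0x3C[1] → 0x40007  P=1,RW=1,US=1,PS=0
  L3 @0x40[1] → 0x44007  P=1,RW=1,US=1,PS=0
  ⇒ phys 0x44DFB  [4 reads]
#3 VA=0x8024361882F (r,kernel):
  L0 @0x26[16] → 0x48007  P=1,RW=1,US=1,PS=0
  L1 @0x48[9] → 0x4B007  P=1,RW=1,US=1,PS=0
  L2 @0x4B[27] → 0x4D007  P=1,RW=1,US=1,PS=0
  L3 @0x4D[24] → 0x4F007  P=1,RW=1,US=1,PS=0
  ⇒ phys 0x4F82F  [4 reads]

Entries read for #0: 4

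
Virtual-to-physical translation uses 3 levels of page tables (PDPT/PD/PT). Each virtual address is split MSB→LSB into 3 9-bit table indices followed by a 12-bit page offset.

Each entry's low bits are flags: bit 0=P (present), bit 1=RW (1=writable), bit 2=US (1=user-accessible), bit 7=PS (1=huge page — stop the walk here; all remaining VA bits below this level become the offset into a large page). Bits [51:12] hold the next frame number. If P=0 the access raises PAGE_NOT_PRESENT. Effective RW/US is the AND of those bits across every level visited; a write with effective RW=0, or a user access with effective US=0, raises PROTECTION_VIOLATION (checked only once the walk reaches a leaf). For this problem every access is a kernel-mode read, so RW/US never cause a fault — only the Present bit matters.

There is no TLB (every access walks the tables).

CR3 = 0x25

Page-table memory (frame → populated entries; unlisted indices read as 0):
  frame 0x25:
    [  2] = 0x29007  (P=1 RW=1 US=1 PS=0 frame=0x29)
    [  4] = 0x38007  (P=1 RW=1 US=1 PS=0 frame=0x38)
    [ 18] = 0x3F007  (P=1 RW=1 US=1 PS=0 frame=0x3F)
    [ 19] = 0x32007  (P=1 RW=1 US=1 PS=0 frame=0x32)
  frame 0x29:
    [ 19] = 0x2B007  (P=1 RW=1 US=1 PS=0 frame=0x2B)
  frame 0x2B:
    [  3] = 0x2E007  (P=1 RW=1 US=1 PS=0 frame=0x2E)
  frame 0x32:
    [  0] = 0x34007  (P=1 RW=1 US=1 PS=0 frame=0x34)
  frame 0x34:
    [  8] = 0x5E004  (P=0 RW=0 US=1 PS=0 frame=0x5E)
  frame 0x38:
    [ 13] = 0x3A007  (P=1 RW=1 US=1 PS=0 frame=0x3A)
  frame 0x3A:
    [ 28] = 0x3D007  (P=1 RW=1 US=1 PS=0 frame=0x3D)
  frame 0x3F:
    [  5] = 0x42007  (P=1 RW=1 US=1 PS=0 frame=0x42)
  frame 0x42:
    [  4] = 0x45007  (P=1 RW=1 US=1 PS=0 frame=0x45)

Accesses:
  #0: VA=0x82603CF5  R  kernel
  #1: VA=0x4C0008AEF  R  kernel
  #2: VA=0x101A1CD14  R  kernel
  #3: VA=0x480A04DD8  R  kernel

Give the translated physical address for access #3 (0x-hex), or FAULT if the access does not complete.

Per-access translation:
#0 VA=0x82603CF5 (r,kernel):
  L0 @0x25[2] → 0x29007  P=1,RW=1,US=1,PS=0
  L1 @0x29[19] → 0x2B007  P=1,RW=1,US=1,PS=0
  L2 @0x2B[3] → 0x2E007  P=1,RW=1,US=1,PS=0
  ⇒ phys 0x2ECF5  [3 reads]
#1 VA=0x4C0008AEF (r,kernel):
  L0 @0x25[19] → 0x32007  P=1,RW=1,US=1,PS=0
  L1 @0x32[0] → 0x34007  P=1,RW=1,US=1,PS=0
  L2 @0x34[8] → 0x5E004  P=0,RW=0,US=1,PS=0
  ✗ PAGE_NOT_PRESENT  [3 reads]
#2 VA=0x101A1CD14 (r,kernel):
  L0 @0x25[4] → 0x38007  P=1,RW=1,US=1,PS=0
  L1 @0x38[13] → 0x3A007  P=1,RW=1,US=1,PS=0
  L2 @0x3A[28] → 0x3D007  P=1,RW=1,US=1,PS=0
  ⇒ phys 0x3DD14  [3 reads]
#3 VA=0x480A04DD8 (r,kernel):
  L0 @0x25[18] → 0x3F007  P=1,RW=1,US=1,PS=0
  L1 @0x3F[5] → 0x42007  P=1,RW=1,US=1,PS=0
  L2 @0x42[4] → 0x45007  P=1,RW=1,US=1,PS=0
  ⇒ phys 0x45DD8  [3 reads]

Access #3 PA: 0x45DD8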